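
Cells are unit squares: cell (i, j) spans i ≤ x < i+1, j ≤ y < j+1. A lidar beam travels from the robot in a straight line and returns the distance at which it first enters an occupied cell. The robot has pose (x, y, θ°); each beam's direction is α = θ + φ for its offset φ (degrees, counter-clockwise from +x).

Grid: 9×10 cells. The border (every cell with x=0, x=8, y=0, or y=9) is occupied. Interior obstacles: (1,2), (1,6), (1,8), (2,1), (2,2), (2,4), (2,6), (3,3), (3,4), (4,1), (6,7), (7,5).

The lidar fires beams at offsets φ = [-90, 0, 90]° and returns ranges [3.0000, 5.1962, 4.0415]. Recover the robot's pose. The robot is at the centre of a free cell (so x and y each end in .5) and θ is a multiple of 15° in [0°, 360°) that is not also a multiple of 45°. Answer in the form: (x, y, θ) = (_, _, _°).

Enumerate (i+0.5, j+0.5, θ) over the 44 free cells and 16 admissible headings. For each, cast all 3 beams and compare to the given ranges.
  (3.5, 5.5, 150°): beam 1 = 4.0415 ≠ 3.0000 ✗
  (5.5, 8.5, 105°): beam 1 = 1.9319 ≠ 3.0000 ✗
  (3.5, 8.5, 240°): beam 1 = 1.0000 ≠ 3.0000 ✗
  …
  (6.5, 5.5, 150°): r_1=3.0000, r_2=5.1962, r_3=4.0415 — all match ✓
Unique over the lattice → pose = (6.5, 5.5, 150°).

(x, y, θ) = (6.5, 5.5, 150°)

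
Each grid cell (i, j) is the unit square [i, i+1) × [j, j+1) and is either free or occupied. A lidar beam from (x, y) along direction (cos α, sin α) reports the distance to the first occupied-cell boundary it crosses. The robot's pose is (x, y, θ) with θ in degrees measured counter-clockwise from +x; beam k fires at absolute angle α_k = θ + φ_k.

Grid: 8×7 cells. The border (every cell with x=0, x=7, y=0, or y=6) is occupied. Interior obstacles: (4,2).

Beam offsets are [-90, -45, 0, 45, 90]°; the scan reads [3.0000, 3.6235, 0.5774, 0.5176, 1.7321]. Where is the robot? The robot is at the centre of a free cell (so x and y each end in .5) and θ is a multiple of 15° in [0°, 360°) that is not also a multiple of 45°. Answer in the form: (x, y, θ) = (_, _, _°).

Enumerate (i+0.5, j+0.5, θ) over the 29 free cells and 16 admissible headings. For each, cast all 5 beams and compare to the given ranges.
  (3.5, 4.5, 330°): beam 1 = 4.0415 ≠ 3.0000 ✗
  (4.5, 3.5, 255°): beam 1 = 3.6235 ≠ 3.0000 ✗
  (3.5, 4.5, 75°): beam 1 = 3.6235 ≠ 3.0000 ✗
  (5.5, 1.5, 195°): beam 1 = 4.6587 ≠ 3.0000 ✗
  …
  (5.5, 2.5, 150°): r_1=3.0000, r_2=3.6235, r_3=0.5774, r_4=0.5176, r_5=1.7321 — all match ✓
No second candidate reproduces the full scan.

(x, y, θ) = (5.5, 2.5, 150°)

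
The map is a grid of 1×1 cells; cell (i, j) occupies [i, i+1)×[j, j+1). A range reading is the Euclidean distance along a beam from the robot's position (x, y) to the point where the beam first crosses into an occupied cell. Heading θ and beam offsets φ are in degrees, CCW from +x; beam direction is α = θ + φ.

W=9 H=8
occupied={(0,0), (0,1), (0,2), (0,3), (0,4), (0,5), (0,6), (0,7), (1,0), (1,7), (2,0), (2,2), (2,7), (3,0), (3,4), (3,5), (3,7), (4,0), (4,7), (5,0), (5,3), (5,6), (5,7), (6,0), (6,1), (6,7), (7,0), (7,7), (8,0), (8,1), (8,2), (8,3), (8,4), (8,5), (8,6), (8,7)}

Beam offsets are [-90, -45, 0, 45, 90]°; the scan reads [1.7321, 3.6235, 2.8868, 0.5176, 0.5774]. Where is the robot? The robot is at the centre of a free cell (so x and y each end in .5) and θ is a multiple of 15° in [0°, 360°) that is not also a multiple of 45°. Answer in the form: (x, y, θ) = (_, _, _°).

Enumerate (i+0.5, j+0.5, θ) over the 36 free cells and 16 admissible headings. For each, cast all 5 beams and compare to the given ranges.
  (7.5, 6.5, 60°): beam 1 = 0.5774 ≠ 1.7321 ✗
  (7.5, 1.5, 285°): beam 1 = 0.5176 ≠ 1.7321 ✗
  (4.5, 1.5, 60°): beam 1 = 1.0000 ≠ 1.7321 ✗
  (4.5, 2.5, 30°): beam 2 = 1.9319 ≠ 3.6235 ✗
  (7.5, 6.5, 75°): beam 1 = 0.5176 ≠ 1.7321 ✗
  …
  (6.5, 3.5, 120°): r_1=1.7321, r_2=3.6235, r_3=2.8868, r_4=0.5176, r_5=0.5774 — all match ✓
Unique over the lattice → pose = (6.5, 3.5, 120°).

(x, y, θ) = (6.5, 3.5, 120°)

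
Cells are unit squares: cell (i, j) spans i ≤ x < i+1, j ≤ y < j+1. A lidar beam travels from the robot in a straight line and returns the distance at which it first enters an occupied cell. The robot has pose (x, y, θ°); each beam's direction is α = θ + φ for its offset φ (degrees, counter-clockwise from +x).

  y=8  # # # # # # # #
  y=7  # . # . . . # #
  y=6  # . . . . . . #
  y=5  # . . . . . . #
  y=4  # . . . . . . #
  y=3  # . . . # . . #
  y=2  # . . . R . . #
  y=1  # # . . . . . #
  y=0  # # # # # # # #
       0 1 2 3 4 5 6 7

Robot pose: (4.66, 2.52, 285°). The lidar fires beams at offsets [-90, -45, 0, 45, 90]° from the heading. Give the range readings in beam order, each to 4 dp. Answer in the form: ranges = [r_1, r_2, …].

ranges = [2.7538, 1.7551, 1.5736, 2.7020, 2.4225]

beam 1: φ=-90°, α=195°
  direction (-0.9659, -0.2588); cell (4,2); t to first gridline: x 0.6833, y 2.0091 (then +1.0353 / +3.8637)
    (3,2) via x @ 0.6833
    (2,2) via x @ 1.7186
    (2,1) via y @ 2.0091
    (1,1) via x @ 2.7538  # hit
  → r_1 = 2.7538
beam 2: φ=-45°, α=240°
  direction (-0.5000, -0.8660); cell (4,2); t to first gridline: x 1.3200, y 0.6004 (then +2.0000 / +1.1547)
    (4,1) via y @ 0.6004
    (3,1) via x @ 1.3200
    (3,0) via y @ 1.7551  # hit
  → r_2 = 1.7551
beam 3: φ=0°, α=285°
  direction (0.2588, -0.9659); cell (4,2); t to first gridline: x 1.3137, y 0.5383 (then +3.8637 / +1.0353)
    (4,1) via y @ 0.5383
    (5,1) via x @ 1.3137
    (5,0) via y @ 1.5736  # hit
  → r_3 = 1.5736
beam 4: φ=45°, α=330°
  direction (0.8660, -0.5000); cell (4,2); t to first gridline: x 0.3926, y 1.0400 (then +1.1547 / +2.0000)
    (5,2) via x @ 0.3926
    (5,1) via y @ 1.0400
    (6,1) via x @ 1.5473
    (7,1) via x @ 2.7020  # hit
  → r_4 = 2.7020
beam 5: φ=90°, α=15°
  direction (0.9659, 0.2588); cell (4,2); t to first gridline: x 0.3520, y 1.8546 (then +1.0353 / +3.8637)
    (5,2) via x @ 0.3520
    (6,2) via x @ 1.3873
    (6,3) via y @ 1.8546
    (7,3) via x @ 2.4225  # hit
  → r_5 = 2.4225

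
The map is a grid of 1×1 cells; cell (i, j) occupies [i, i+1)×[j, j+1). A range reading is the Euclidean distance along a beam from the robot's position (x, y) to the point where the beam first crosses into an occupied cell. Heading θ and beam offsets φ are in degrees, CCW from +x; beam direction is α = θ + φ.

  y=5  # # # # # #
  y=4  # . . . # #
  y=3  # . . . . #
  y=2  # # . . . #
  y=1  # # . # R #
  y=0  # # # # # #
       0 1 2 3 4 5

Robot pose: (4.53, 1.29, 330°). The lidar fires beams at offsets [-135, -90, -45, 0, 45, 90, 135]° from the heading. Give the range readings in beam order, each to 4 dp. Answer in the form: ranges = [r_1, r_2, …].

ranges = [0.5487, 0.3349, 0.3002, 0.5427, 0.4866, 0.9400, 3.8409]

beam 1: φ=-135°, α=195°
  dir = (cos 195°, sin 195°) = (-0.9659, -0.2588); from cell (4,1)
  next x-line at t=0.5487, next y-line at t=1.1205; Δt_x=1.0353, Δt_y=3.8637
    x: enter (3,1) at t=0.5487 ← occupied
  → r_1 = 0.5487
beam 2: φ=-90°, α=240°
  dir = (cos 240°, sin 240°) = (-0.5000, -0.8660); from cell (4,1)
  next x-line at t=1.0600, next y-line at t=0.3349; Δt_x=2.0000, Δt_y=1.1547
    y: enter (4,0) at t=0.3349 ← occupied
  → r_2 = 0.3349
beam 3: φ=-45°, α=285°
  dir = (cos 285°, sin 285°) = (0.2588, -0.9659); from cell (4,1)
  next x-line at t=1.8159, next y-line at t=0.3002; Δt_x=3.8637, Δt_y=1.0353
    y: enter (4,0) at t=0.3002 ← occupied
  → r_3 = 0.3002
beam 4: φ=0°, α=330°
  dir = (cos 330°, sin 330°) = (0.8660, -0.5000); from cell (4,1)
  next x-line at t=0.5427, next y-line at t=0.5800; Δt_x=1.1547, Δt_y=2.0000
    x: enter (5,1) at t=0.5427 ← occupied
  → r_4 = 0.5427
beam 5: φ=45°, α=15°
  dir = (cos 15°, sin 15°) = (0.9659, 0.2588); from cell (4,1)
  next x-line at t=0.4866, next y-line at t=2.7432; Δt_x=1.0353, Δt_y=3.8637
    x: enter (5,1) at t=0.4866 ← occupied
  → r_5 = 0.4866
beam 6: φ=90°, α=60°
  dir = (cos 60°, sin 60°) = (0.5000, 0.8660); from cell (4,1)
  next x-line at t=0.9400, next y-line at t=0.8198; Δt_x=2.0000, Δt_y=1.1547
    y: enter (4,2) at t=0.8198
    x: enter (5,2) at t=0.9400 ← occupied
  → r_6 = 0.9400
beam 7: φ=135°, α=105°
  dir = (cos 105°, sin 105°) = (-0.2588, 0.9659); from cell (4,1)
  next x-line at t=2.0478, next y-line at t=0.7350; Δt_x=3.8637, Δt_y=1.0353
    y: enter (4,2) at t=0.7350
    y: enter (4,3) at t=1.7703
    x: enter (3,3) at t=2.0478
    y: enter (3,4) at t=2.8056
    y: enter (3,5) at t=3.8409 ← occupied
  → r_7 = 3.8409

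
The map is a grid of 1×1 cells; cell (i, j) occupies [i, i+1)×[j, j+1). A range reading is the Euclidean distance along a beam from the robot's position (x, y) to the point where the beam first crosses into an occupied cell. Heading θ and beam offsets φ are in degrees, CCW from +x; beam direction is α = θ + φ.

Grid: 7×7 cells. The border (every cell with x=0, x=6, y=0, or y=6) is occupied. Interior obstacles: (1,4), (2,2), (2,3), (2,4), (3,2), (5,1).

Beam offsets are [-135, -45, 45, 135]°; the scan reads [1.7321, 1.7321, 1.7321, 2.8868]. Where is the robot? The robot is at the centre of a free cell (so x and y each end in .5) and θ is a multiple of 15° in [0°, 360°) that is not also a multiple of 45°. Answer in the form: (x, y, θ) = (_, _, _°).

Candidates: 19 free-cell centres × 16 headings = 304 poses. Raycast each; keep the one whose scan matches to 4 dp.
  (5.5, 5.5, 105°): beam 1 = 0.5774 ≠ 1.7321 ✗
  (1.5, 5.5, 150°): beam 1 = 1.9319 ≠ 1.7321 ✗
  (3.5, 4.5, 285°): beam 1 = 0.5774 ≠ 1.7321 ✗
  (1.5, 5.5, 300°): beam 1 = 0.5176 ≠ 1.7321 ✗
  …
  (4.5, 4.5, 165°): r_1=1.7321, r_2=1.7321, r_3=1.7321, r_4=2.8868 — all match ✓
Unique over the lattice → pose = (4.5, 4.5, 165°).

(x, y, θ) = (4.5, 4.5, 165°)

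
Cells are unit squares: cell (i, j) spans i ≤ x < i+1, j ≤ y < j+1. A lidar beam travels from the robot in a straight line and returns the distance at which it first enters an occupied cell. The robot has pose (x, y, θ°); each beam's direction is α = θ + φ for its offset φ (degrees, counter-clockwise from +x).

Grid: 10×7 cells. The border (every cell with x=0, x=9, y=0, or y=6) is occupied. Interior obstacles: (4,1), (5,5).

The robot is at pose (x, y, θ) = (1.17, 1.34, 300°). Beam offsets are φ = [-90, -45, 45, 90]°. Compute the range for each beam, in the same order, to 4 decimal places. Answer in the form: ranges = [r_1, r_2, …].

beam 1: φ=-90°, α=210°
  direction (-0.8660, -0.5000); cell (1,1); t to first gridline: x 0.1963, y 0.6800 (then +1.1547 / +2.0000)
    (0,1) via x @ 0.1963  # hit
  → r_1 = 0.1963
beam 2: φ=-45°, α=255°
  direction (-0.2588, -0.9659); cell (1,1); t to first gridline: x 0.6568, y 0.3520 (then +3.8637 / +1.0353)
    (1,0) via y @ 0.3520  # hit
  → r_2 = 0.3520
beam 3: φ=45°, α=345°
  direction (0.9659, -0.2588); cell (1,1); t to first gridline: x 0.8593, y 1.3137 (then +1.0353 / +3.8637)
    (2,1) via x @ 0.8593
    (2,0) via y @ 1.3137  # hit
  → r_3 = 1.3137
beam 4: φ=90°, α=30°
  direction (0.8660, 0.5000); cell (1,1); t to first gridline: x 0.9584, y 1.3200 (then +1.1547 / +2.0000)
    (2,1) via x @ 0.9584
    (2,2) via y @ 1.3200
    (3,2) via x @ 2.1131
    (4,2) via x @ 3.2678
    (4,3) via y @ 3.3200
    (5,3) via x @ 4.4225
    (5,4) via y @ 5.3200
    (6,4) via x @ 5.5772
    (7,4) via x @ 6.7319
    (7,5) via y @ 7.3200
    (8,5) via x @ 7.8866
    (9,5) via x @ 9.0413  # hit
  → r_4 = 9.0413

ranges = [0.1963, 0.3520, 1.3137, 9.0413]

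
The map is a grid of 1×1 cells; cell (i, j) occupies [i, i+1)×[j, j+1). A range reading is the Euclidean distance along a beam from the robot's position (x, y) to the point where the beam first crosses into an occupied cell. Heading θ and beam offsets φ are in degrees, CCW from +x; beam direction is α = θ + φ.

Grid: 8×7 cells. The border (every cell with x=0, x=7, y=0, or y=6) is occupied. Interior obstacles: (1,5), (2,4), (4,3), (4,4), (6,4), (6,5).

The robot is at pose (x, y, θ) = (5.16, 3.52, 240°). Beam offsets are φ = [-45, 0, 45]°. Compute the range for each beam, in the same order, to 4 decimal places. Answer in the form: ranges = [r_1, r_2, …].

ranges = [0.1656, 0.3200, 2.6089]

beam 1: φ=-45°, α=195°
  d=(-0.9659,-0.2588)  start (5,3)  tX=0.1656 tY=2.0091  stride 1/|dx|=1.0353 1/|dy|=3.8637
    cross x-line → (4,3), t=0.1656 (wall)
  → r_1 = 0.1656
beam 2: φ=0°, α=240°
  d=(-0.5000,-0.8660)  start (5,3)  tX=0.3200 tY=0.6004  stride 1/|dx|=2.0000 1/|dy|=1.1547
    cross x-line → (4,3), t=0.3200 (wall)
  → r_2 = 0.3200
beam 3: φ=45°, α=285°
  d=(0.2588,-0.9659)  start (5,3)  tX=3.2455 tY=0.5383  stride 1/|dx|=3.8637 1/|dy|=1.0353
    cross y-line → (5,2), t=0.5383
    cross y-line → (5,1), t=1.5736
    cross y-line → (5,0), t=2.6089 (wall)
  → r_3 = 2.6089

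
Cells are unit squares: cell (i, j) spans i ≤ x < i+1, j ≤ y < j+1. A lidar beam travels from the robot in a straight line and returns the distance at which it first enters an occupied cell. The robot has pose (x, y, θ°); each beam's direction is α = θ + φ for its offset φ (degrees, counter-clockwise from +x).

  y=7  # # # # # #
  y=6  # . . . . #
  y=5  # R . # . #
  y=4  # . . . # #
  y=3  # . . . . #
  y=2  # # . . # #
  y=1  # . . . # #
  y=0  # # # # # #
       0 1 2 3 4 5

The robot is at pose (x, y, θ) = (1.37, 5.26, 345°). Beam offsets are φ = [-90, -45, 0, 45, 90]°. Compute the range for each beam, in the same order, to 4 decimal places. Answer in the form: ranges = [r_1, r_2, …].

ranges = [1.4296, 4.9190, 2.7228, 3.4800, 1.8014]

beam 1: φ=-90°, α=255°
  dir = (cos 255°, sin 255°) = (-0.2588, -0.9659); from cell (1,5)
  next x-line at t=1.4296, next y-line at t=0.2692; Δt_x=3.8637, Δt_y=1.0353
    y: enter (1,4) at t=0.2692
    y: enter (1,3) at t=1.3044
    x: enter (0,3) at t=1.4296 ← occupied
  → r_1 = 1.4296
beam 2: φ=-45°, α=300°
  dir = (cos 300°, sin 300°) = (0.5000, -0.8660); from cell (1,5)
  next x-line at t=1.2600, next y-line at t=0.3002; Δt_x=2.0000, Δt_y=1.1547
    y: enter (1,4) at t=0.3002
    x: enter (2,4) at t=1.2600
    y: enter (2,3) at t=1.4549
    y: enter (2,2) at t=2.6096
    x: enter (3,2) at t=3.2600
    y: enter (3,1) at t=3.7643
    y: enter (3,0) at t=4.9190 ← occupied
  → r_2 = 4.9190
beam 3: φ=0°, α=345°
  dir = (cos 345°, sin 345°) = (0.9659, -0.2588); from cell (1,5)
  next x-line at t=0.6522, next y-line at t=1.0046; Δt_x=1.0353, Δt_y=3.8637
    x: enter (2,5) at t=0.6522
    y: enter (2,4) at t=1.0046
    x: enter (3,4) at t=1.6875
    x: enter (4,4) at t=2.7228 ← occupied
  → r_3 = 2.7228
beam 4: φ=45°, α=30°
  dir = (cos 30°, sin 30°) = (0.8660, 0.5000); from cell (1,5)
  next x-line at t=0.7275, next y-line at t=1.4800; Δt_x=1.1547, Δt_y=2.0000
    x: enter (2,5) at t=0.7275
    y: enter (2,6) at t=1.4800
    x: enter (3,6) at t=1.8822
    x: enter (4,6) at t=3.0369
    y: enter (4,7) at t=3.4800 ← occupied
  → r_4 = 3.4800
beam 5: φ=90°, α=75°
  dir = (cos 75°, sin 75°) = (0.2588, 0.9659); from cell (1,5)
  next x-line at t=2.4341, next y-line at t=0.7661; Δt_x=3.8637, Δt_y=1.0353
    y: enter (1,6) at t=0.7661
    y: enter (1,7) at t=1.8014 ← occupied
  → r_5 = 1.8014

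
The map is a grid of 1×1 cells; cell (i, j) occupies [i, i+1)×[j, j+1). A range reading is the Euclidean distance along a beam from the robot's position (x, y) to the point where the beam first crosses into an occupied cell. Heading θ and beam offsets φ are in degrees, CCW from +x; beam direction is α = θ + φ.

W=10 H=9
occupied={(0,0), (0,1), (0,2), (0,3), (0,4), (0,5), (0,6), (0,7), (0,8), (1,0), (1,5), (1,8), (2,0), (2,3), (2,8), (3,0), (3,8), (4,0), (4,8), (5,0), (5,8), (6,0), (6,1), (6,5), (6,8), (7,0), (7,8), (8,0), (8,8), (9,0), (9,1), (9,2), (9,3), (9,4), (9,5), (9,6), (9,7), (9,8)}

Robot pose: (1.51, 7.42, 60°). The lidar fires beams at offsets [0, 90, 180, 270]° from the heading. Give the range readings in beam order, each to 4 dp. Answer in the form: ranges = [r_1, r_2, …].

ranges = [0.6697, 0.5889, 1.0200, 8.6487]

beam 1: φ=0°, α=60°
  cosα=0.5000 sinα=0.8660 | (1,7) | tMaxX 0.9800 tMaxY 0.6697 | tΔX 2.0000 tΔY 1.1547
    t=0.6697 [y] (1,8) — stop
  → r_1 = 0.6697
beam 2: φ=90°, α=150°
  cosα=-0.8660 sinα=0.5000 | (1,7) | tMaxX 0.5889 tMaxY 1.1600 | tΔX 1.1547 tΔY 2.0000
    t=0.5889 [x] (0,7) — stop
  → r_2 = 0.5889
beam 3: φ=180°, α=240°
  cosα=-0.5000 sinα=-0.8660 | (1,7) | tMaxX 1.0200 tMaxY 0.4850 | tΔX 2.0000 tΔY 1.1547
    t=0.4850 [y] (1,6)
    t=1.0200 [x] (0,6) — stop
  → r_3 = 1.0200
beam 4: φ=270°, α=330°
  cosα=0.8660 sinα=-0.5000 | (1,7) | tMaxX 0.5658 tMaxY 0.8400 | tΔX 1.1547 tΔY 2.0000
    t=0.5658 [x] (2,7)
    t=0.8400 [y] (2,6)
    t=1.7205 [x] (3,6)
    t=2.8400 [y] (3,5)
    t=2.8752 [x] (4,5)
    t=4.0299 [x] (5,5)
    t=4.8400 [y] (5,4)
    t=5.1846 [x] (6,4)
    t=6.3393 [x] (7,4)
    t=6.8400 [y] (7,3)
    t=7.4940 [x] (8,3)
    t=8.6487 [x] (9,3) — stop
  → r_4 = 8.6487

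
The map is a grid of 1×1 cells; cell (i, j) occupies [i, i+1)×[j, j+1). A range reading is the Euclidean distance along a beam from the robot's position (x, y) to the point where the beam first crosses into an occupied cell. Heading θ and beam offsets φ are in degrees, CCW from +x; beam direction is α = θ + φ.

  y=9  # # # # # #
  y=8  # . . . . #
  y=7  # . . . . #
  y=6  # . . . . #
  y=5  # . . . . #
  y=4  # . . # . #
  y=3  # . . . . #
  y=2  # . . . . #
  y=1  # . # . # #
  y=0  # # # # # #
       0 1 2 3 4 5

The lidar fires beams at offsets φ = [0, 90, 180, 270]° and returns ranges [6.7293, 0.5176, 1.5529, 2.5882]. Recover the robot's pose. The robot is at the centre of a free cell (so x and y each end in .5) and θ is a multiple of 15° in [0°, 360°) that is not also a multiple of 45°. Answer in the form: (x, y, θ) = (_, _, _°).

(x, y, θ) = (1.5, 2.5, 75°)

Candidates: 29 free-cell centres × 16 headings = 464 poses. Raycast each; keep the one whose scan matches to 4 dp.
  (2.5, 5.5, 165°): beam 1 = 1.5529 ≠ 6.7293 ✗
  (2.5, 7.5, 30°): beam 1 = 2.8868 ≠ 6.7293 ✗
  (3.5, 1.5, 300°): beam 1 = 0.5774 ≠ 6.7293 ✗
  (2.5, 5.5, 345°): beam 1 = 2.5882 ≠ 6.7293 ✗
  …
  (1.5, 2.5, 75°): r_1=6.7293, r_2=0.5176, r_3=1.5529, r_4=2.5882 — all match ✓
Only this pose fits every beam.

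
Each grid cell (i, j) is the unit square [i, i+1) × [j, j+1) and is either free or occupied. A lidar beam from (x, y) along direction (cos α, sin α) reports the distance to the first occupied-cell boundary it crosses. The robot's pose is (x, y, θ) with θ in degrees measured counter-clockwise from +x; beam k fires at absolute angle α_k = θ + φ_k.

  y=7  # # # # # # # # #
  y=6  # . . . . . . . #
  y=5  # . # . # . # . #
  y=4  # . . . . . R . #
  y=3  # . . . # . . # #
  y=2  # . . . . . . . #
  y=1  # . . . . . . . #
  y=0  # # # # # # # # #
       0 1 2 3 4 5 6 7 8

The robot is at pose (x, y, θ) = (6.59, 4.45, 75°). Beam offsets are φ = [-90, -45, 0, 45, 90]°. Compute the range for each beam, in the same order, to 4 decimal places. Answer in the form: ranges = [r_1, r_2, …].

ranges = [1.4597, 1.6281, 0.5694, 0.6351, 2.1250]

beam 1: φ=-90°, α=345°
  direction (0.9659, -0.2588); cell (6,4); t to first gridline: x 0.4245, y 1.7387 (then +1.0353 / +3.8637)
    (7,4) via x @ 0.4245
    (8,4) via x @ 1.4597  # hit
  → r_1 = 1.4597
beam 2: φ=-45°, α=30°
  direction (0.8660, 0.5000); cell (6,4); t to first gridline: x 0.4734, y 1.1000 (then +1.1547 / +2.0000)
    (7,4) via x @ 0.4734
    (7,5) via y @ 1.1000
    (8,5) via x @ 1.6281  # hit
  → r_2 = 1.6281
beam 3: φ=0°, α=75°
  direction (0.2588, 0.9659); cell (6,4); t to first gridline: x 1.5841, y 0.5694 (then +3.8637 / +1.0353)
    (6,5) via y @ 0.5694  # hit
  → r_3 = 0.5694
beam 4: φ=45°, α=120°
  direction (-0.5000, 0.8660); cell (6,4); t to first gridline: x 1.1800, y 0.6351 (then +2.0000 / +1.1547)
    (6,5) via y @ 0.6351  # hit
  → r_4 = 0.6351
beam 5: φ=90°, α=165°
  direction (-0.9659, 0.2588); cell (6,4); t to first gridline: x 0.6108, y 2.1250 (then +1.0353 / +3.8637)
    (5,4) via x @ 0.6108
    (4,4) via x @ 1.6461
    (4,5) via y @ 2.1250  # hit
  → r_5 = 2.1250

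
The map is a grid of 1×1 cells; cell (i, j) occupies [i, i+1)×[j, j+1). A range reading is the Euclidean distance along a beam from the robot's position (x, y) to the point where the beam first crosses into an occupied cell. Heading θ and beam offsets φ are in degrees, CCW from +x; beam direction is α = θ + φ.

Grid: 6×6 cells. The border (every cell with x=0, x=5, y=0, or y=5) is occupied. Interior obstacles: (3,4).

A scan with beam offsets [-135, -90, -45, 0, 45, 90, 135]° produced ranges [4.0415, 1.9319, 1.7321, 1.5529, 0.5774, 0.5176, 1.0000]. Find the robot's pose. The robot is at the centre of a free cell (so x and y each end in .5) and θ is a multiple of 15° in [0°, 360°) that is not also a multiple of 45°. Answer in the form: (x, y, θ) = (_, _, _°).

Enumerate (i+0.5, j+0.5, θ) over the 15 free cells and 16 admissible headings. For each, cast all 7 beams and compare to the given ranges.
  (2.5, 1.5, 300°): beam 1 = 1.5529 ≠ 4.0415 ✗
  (1.5, 1.5, 240°): beam 1 = 1.9319 ≠ 4.0415 ✗
  (2.5, 2.5, 30°): beam 1 = 1.5529 ≠ 4.0415 ✗
  (2.5, 2.5, 345°): beam 1 = 1.7321 ≠ 4.0415 ✗
  (1.5, 3.5, 210°): beam 1 = 1.5529 ≠ 4.0415 ✗
  …
  (1.5, 3.5, 105°): r_1=4.0415, r_2=1.9319, r_3=1.7321, r_4=1.5529, r_5=0.5774, r_6=0.5176, r_7=1.0000 — all match ✓
No second candidate reproduces the full scan.

(x, y, θ) = (1.5, 3.5, 105°)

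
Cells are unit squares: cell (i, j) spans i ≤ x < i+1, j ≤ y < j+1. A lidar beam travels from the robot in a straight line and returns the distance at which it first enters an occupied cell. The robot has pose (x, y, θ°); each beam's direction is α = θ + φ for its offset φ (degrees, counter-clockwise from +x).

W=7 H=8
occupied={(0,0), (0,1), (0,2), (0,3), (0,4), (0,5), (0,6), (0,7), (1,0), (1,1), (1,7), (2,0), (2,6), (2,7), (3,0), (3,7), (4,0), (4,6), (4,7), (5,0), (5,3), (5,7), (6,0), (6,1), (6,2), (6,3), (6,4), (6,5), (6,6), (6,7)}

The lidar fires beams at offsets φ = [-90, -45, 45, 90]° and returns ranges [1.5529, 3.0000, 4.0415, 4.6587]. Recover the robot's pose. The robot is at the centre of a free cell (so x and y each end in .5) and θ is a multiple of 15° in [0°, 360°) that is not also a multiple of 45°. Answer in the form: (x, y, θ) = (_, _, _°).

The pose lattice has 26·16 = 416 candidates. Test each by forward raycasting.
  (3.5, 2.5, 330°): beam 1 = 1.7321 ≠ 1.5529 ✗
  (4.5, 5.5, 255°): beam 1 = 1.9319 ≠ 1.5529 ✗
  (3.5, 6.5, 210°): beam 1 = 0.5774 ≠ 1.5529 ✗
  (4.5, 5.5, 75°): beam 2 = 1.7321 ≠ 3.0000 ✗
  (3.5, 5.5, 255°): beam 1 = 2.5882 ≠ 1.5529 ✗
  …
  (2.5, 2.5, 15°): r_1=1.5529, r_2=3.0000, r_3=4.0415, r_4=4.6587 — all match ✓
Unique over the lattice → pose = (2.5, 2.5, 15°).

(x, y, θ) = (2.5, 2.5, 15°)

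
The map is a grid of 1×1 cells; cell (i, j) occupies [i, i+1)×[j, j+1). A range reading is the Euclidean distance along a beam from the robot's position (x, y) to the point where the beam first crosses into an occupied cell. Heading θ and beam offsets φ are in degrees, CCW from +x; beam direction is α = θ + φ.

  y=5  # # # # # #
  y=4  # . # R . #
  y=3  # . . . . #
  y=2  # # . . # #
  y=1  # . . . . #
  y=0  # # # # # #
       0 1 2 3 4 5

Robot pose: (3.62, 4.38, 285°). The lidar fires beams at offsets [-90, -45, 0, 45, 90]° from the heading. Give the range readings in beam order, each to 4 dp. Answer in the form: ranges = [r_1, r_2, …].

beam 1: φ=-90°, α=195°
  cosα=-0.9659 sinα=-0.2588 | (3,4) | tMaxX 0.6419 tMaxY 1.4682 | tΔX 1.0353 tΔY 3.8637
    t=0.6419 [x] (2,4) — stop
  → r_1 = 0.6419
beam 2: φ=-45°, α=240°
  cosα=-0.5000 sinα=-0.8660 | (3,4) | tMaxX 1.2400 tMaxY 0.4388 | tΔX 2.0000 tΔY 1.1547
    t=0.4388 [y] (3,3)
    t=1.2400 [x] (2,3)
    t=1.5935 [y] (2,2)
    t=2.7482 [y] (2,1)
    t=3.2400 [x] (1,1)
    t=3.9029 [y] (1,0) — stop
  → r_2 = 3.9029
beam 3: φ=0°, α=285°
  cosα=0.2588 sinα=-0.9659 | (3,4) | tMaxX 1.4682 tMaxY 0.3934 | tΔX 3.8637 tΔY 1.0353
    t=0.3934 [y] (3,3)
    t=1.4287 [y] (3,2)
    t=1.4682 [x] (4,2) — stop
  → r_3 = 1.4682
beam 4: φ=45°, α=330°
  cosα=0.8660 sinα=-0.5000 | (3,4) | tMaxX 0.4388 tMaxY 0.7600 | tΔX 1.1547 tΔY 2.0000
    t=0.4388 [x] (4,4)
    t=0.7600 [y] (4,3)
    t=1.5935 [x] (5,3) — stop
  → r_4 = 1.5935
beam 5: φ=90°, α=15°
  cosα=0.9659 sinα=0.2588 | (3,4) | tMaxX 0.3934 tMaxY 2.3955 | tΔX 1.0353 tΔY 3.8637
    t=0.3934 [x] (4,4)
    t=1.4287 [x] (5,4) — stop
  → r_5 = 1.4287

ranges = [0.6419, 3.9029, 1.4682, 1.5935, 1.4287]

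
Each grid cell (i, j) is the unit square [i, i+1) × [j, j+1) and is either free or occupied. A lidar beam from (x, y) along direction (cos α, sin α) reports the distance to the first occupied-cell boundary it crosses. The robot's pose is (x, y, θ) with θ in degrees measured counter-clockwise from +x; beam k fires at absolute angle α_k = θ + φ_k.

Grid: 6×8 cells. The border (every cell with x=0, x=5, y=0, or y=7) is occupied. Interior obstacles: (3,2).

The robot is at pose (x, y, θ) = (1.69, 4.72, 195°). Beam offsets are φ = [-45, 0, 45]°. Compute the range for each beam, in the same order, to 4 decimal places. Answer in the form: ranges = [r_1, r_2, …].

beam 1: φ=-45°, α=150°
  dir = (cos 150°, sin 150°) = (-0.8660, 0.5000); from cell (1,4)
  next x-line at t=0.7967, next y-line at t=0.5600; Δt_x=1.1547, Δt_y=2.0000
    y: enter (1,5) at t=0.5600
    x: enter (0,5) at t=0.7967 ← occupied
  → r_1 = 0.7967
beam 2: φ=0°, α=195°
  dir = (cos 195°, sin 195°) = (-0.9659, -0.2588); from cell (1,4)
  next x-line at t=0.7143, next y-line at t=2.7819; Δt_x=1.0353, Δt_y=3.8637
    x: enter (0,4) at t=0.7143 ← occupied
  → r_2 = 0.7143
beam 3: φ=45°, α=240°
  dir = (cos 240°, sin 240°) = (-0.5000, -0.8660); from cell (1,4)
  next x-line at t=1.3800, next y-line at t=0.8314; Δt_x=2.0000, Δt_y=1.1547
    y: enter (1,3) at t=0.8314
    x: enter (0,3) at t=1.3800 ← occupied
  → r_3 = 1.3800

ranges = [0.7967, 0.7143, 1.3800]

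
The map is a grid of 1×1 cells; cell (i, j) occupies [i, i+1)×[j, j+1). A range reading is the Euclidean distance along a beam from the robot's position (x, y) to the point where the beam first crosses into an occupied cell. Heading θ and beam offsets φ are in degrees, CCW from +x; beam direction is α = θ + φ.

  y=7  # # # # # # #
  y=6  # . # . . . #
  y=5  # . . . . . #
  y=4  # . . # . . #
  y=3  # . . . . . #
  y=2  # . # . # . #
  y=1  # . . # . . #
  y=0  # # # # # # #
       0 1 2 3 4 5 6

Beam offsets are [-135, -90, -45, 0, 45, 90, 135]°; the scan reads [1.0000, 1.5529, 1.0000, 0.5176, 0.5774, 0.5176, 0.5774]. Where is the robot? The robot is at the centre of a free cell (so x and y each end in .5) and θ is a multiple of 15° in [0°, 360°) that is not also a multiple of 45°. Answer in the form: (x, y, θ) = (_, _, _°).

The pose lattice has 25·16 = 400 candidates. Test each by forward raycasting.
  (1.5, 6.5, 345°): beam 1 = 0.5774 ≠ 1.0000 ✗
  (2.5, 1.5, 285°): beam 1 = 1.7321 ≠ 1.0000 ✗
  (5.5, 5.5, 105°): beam 1 = 0.5774 ≠ 1.0000 ✗
  (5.5, 1.5, 165°): beam 1 = 0.5774 ≠ 1.0000 ✗
  …
  (5.5, 1.5, 255°): r_1=1.0000, r_2=1.5529, r_3=1.0000, r_4=0.5176, r_5=0.5774, r_6=0.5176, r_7=0.5774 — all match ✓
Only this pose fits every beam.

(x, y, θ) = (5.5, 1.5, 255°)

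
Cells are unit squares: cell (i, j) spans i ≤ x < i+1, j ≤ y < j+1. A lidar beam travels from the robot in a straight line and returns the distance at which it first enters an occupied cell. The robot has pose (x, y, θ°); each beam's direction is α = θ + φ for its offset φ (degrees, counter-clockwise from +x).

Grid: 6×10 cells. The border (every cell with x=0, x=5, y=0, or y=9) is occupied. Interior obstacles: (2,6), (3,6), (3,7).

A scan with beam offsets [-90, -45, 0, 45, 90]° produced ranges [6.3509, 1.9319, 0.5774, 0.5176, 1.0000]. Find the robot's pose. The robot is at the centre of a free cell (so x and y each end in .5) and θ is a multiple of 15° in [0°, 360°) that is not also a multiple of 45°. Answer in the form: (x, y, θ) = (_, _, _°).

The pose lattice has 29·16 = 464 candidates. Test each by forward raycasting.
  (1.5, 1.5, 255°): beam 1 = 0.5176 ≠ 6.3509 ✗
  (3.5, 4.5, 30°): beam 1 = 3.0000 ≠ 6.3509 ✗
  (3.5, 3.5, 30°): beam 1 = 2.8868 ≠ 6.3509 ✗
  …
  (4.5, 6.5, 330°): r_1=6.3509, r_2=1.9319, r_3=0.5774, r_4=0.5176, r_5=1.0000 — all match ✓
Unique over the lattice → pose = (4.5, 6.5, 330°).

(x, y, θ) = (4.5, 6.5, 330°)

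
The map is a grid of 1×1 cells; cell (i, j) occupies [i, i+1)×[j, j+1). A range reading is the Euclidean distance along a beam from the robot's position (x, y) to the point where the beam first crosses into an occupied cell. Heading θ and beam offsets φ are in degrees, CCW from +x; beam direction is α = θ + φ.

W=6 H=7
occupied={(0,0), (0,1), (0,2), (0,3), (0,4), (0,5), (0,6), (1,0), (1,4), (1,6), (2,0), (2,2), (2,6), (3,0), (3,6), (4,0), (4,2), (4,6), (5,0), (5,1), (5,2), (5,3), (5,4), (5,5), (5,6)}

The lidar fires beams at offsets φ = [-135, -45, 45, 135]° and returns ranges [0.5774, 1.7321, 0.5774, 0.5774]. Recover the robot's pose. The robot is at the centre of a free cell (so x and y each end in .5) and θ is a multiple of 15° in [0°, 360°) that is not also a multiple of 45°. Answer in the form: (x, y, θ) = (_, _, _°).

(x, y, θ) = (4.5, 1.5, 195°)

The pose lattice has 17·16 = 272 candidates. Test each by forward raycasting.
  (3.5, 4.5, 75°): beam 1 = 1.7321 ≠ 0.5774 ✗
  (4.5, 5.5, 150°): beam 1 = 0.5176 ≠ 0.5774 ✗
  (2.5, 4.5, 60°): beam 1 = 1.5529 ≠ 0.5774 ✗
  (4.5, 3.5, 210°): beam 1 = 1.9319 ≠ 0.5774 ✗
  …
  (4.5, 1.5, 195°): r_1=0.5774, r_2=1.7321, r_3=0.5774, r_4=0.5774 — all match ✓
Unique over the lattice → pose = (4.5, 1.5, 195°).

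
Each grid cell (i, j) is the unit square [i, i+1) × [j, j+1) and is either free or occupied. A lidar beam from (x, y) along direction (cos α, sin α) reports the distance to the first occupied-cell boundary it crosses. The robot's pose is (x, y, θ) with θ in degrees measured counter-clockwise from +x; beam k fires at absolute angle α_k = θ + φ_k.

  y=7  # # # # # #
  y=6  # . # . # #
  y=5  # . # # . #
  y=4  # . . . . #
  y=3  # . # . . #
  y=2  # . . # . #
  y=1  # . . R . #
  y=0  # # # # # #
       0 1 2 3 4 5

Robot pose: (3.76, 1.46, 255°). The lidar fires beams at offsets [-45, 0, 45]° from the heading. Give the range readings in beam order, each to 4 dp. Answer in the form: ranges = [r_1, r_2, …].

ranges = [0.9200, 0.4762, 0.5312]

beam 1: φ=-45°, α=210°
  d=(-0.8660,-0.5000)  start (3,1)  tX=0.8776 tY=0.9200  stride 1/|dx|=1.1547 1/|dy|=2.0000
    cross x-line → (2,1), t=0.8776
    cross y-line → (2,0), t=0.9200 (wall)
  → r_1 = 0.9200
beam 2: φ=0°, α=255°
  d=(-0.2588,-0.9659)  start (3,1)  tX=2.9364 tY=0.4762  stride 1/|dx|=3.8637 1/|dy|=1.0353
    cross y-line → (3,0), t=0.4762 (wall)
  → r_2 = 0.4762
beam 3: φ=45°, α=300°
  d=(0.5000,-0.8660)  start (3,1)  tX=0.4800 tY=0.5312  stride 1/|dx|=2.0000 1/|dy|=1.1547
    cross x-line → (4,1), t=0.4800
    cross y-line → (4,0), t=0.5312 (wall)
  → r_3 = 0.5312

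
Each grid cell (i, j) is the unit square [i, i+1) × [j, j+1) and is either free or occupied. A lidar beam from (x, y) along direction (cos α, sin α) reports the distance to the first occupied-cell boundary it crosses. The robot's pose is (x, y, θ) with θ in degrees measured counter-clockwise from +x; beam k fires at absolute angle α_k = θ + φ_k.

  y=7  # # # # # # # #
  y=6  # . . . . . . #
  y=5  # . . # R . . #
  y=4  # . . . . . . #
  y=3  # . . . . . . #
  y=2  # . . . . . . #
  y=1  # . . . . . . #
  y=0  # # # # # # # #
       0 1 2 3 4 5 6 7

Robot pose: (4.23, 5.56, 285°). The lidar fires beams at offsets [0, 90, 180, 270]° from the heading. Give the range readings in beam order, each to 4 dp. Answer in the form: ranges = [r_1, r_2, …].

beam 1: φ=0°, α=285°
  d=(0.2588,-0.9659)  start (4,5)  tX=2.9751 tY=0.5798  stride 1/|dx|=3.8637 1/|dy|=1.0353
    cross y-line → (4,4), t=0.5798
    cross y-line → (4,3), t=1.6150
    cross y-line → (4,2), t=2.6503
    cross x-line → (5,2), t=2.9751
    cross y-line → (5,1), t=3.6856
    cross y-line → (5,0), t=4.7209 (wall)
  → r_1 = 4.7209
beam 2: φ=90°, α=15°
  d=(0.9659,0.2588)  start (4,5)  tX=0.7972 tY=1.7000  stride 1/|dx|=1.0353 1/|dy|=3.8637
    cross x-line → (5,5), t=0.7972
    cross y-line → (5,6), t=1.7000
    cross x-line → (6,6), t=1.8324
    cross x-line → (7,6), t=2.8677 (wall)
  → r_2 = 2.8677
beam 3: φ=180°, α=105°
  d=(-0.2588,0.9659)  start (4,5)  tX=0.8887 tY=0.4555  stride 1/|dx|=3.8637 1/|dy|=1.0353
    cross y-line → (4,6), t=0.4555
    cross x-line → (3,6), t=0.8887
    cross y-line → (3,7), t=1.4908 (wall)
  → r_3 = 1.4908
beam 4: φ=270°, α=195°
  d=(-0.9659,-0.2588)  start (4,5)  tX=0.2381 tY=2.1637  stride 1/|dx|=1.0353 1/|dy|=3.8637
    cross x-line → (3,5), t=0.2381 (wall)
  → r_4 = 0.2381

ranges = [4.7209, 2.8677, 1.4908, 0.2381]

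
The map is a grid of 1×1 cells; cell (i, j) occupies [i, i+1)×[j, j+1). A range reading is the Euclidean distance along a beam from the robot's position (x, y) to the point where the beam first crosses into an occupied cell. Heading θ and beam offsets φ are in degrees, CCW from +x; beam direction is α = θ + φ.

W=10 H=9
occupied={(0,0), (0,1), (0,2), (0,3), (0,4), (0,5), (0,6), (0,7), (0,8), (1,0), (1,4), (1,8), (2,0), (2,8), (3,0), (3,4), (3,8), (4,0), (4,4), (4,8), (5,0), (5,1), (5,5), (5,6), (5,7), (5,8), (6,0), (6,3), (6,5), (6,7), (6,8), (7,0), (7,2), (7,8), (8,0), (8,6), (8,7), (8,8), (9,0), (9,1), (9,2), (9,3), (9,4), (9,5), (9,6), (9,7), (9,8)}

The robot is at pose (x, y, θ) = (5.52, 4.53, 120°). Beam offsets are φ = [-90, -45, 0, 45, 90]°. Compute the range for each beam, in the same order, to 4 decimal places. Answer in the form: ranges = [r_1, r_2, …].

ranges = [0.9400, 0.4866, 0.5427, 0.5383, 0.6004]

beam 1: φ=-90°, α=30°
  direction (0.8660, 0.5000); cell (5,4); t to first gridline: x 0.5543, y 0.9400 (then +1.1547 / +2.0000)
    (6,4) via x @ 0.5543
    (6,5) via y @ 0.9400  # hit
  → r_1 = 0.9400
beam 2: φ=-45°, α=75°
  direction (0.2588, 0.9659); cell (5,4); t to first gridline: x 1.8546, y 0.4866 (then +3.8637 / +1.0353)
    (5,5) via y @ 0.4866  # hit
  → r_2 = 0.4866
beam 3: φ=0°, α=120°
  direction (-0.5000, 0.8660); cell (5,4); t to first gridline: x 1.0400, y 0.5427 (then +2.0000 / +1.1547)
    (5,5) via y @ 0.5427  # hit
  → r_3 = 0.5427
beam 4: φ=45°, α=165°
  direction (-0.9659, 0.2588); cell (5,4); t to first gridline: x 0.5383, y 1.8159 (then +1.0353 / +3.8637)
    (4,4) via x @ 0.5383  # hit
  → r_4 = 0.5383
beam 5: φ=90°, α=210°
  direction (-0.8660, -0.5000); cell (5,4); t to first gridline: x 0.6004, y 1.0600 (then +1.1547 / +2.0000)
    (4,4) via x @ 0.6004  # hit
  → r_5 = 0.6004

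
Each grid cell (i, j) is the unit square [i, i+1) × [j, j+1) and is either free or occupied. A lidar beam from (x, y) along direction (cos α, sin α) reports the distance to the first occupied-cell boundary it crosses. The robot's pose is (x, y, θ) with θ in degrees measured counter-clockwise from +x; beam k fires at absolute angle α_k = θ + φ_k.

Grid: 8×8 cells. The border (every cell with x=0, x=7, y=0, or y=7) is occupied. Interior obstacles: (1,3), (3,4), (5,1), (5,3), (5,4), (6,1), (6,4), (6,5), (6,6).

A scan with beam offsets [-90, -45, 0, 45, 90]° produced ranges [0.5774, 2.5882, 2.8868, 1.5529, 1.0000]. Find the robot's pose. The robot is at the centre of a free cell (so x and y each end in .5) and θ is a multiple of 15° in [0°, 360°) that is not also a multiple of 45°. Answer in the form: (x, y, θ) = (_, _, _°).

Candidates: 27 free-cell centres × 16 headings = 432 poses. Raycast each; keep the one whose scan matches to 4 dp.
  (1.5, 6.5, 105°): beam 1 = 1.9319 ≠ 0.5774 ✗
  (4.5, 5.5, 30°): beam 1 = 1.0000 ≠ 0.5774 ✗
  (4.5, 6.5, 120°): beam 1 = 1.0000 ≠ 0.5774 ✗
  (6.5, 2.5, 345°): beam 1 = 0.5176 ≠ 0.5774 ✗
  (4.5, 4.5, 300°): beam 2 = 3.6235 ≠ 2.5882 ✗
  …
  (2.5, 4.5, 120°): r_1=0.5774, r_2=2.5882, r_3=2.8868, r_4=1.5529, r_5=1.0000 — all match ✓
Unique over the lattice → pose = (2.5, 4.5, 120°).

(x, y, θ) = (2.5, 4.5, 120°)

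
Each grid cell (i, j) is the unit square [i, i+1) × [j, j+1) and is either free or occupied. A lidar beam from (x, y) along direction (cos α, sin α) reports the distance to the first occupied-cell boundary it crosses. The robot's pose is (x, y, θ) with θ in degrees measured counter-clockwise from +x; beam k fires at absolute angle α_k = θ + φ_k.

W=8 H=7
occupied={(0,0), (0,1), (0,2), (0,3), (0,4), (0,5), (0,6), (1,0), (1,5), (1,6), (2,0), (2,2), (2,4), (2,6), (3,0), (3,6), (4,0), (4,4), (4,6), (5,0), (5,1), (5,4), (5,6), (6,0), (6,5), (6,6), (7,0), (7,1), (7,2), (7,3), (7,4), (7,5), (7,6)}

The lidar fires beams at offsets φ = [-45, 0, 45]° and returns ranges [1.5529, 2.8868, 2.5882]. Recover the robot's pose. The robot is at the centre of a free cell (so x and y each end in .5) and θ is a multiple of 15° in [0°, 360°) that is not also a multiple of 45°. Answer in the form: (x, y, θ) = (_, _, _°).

(x, y, θ) = (3.5, 1.5, 60°)

Candidates: 23 free-cell centres × 16 headings = 368 poses. Raycast each; keep the one whose scan matches to 4 dp.
  (5.5, 2.5, 15°): beam 1 = 1.7321 ≠ 1.5529 ✗
  (1.5, 3.5, 120°): beam 2 = 1.0000 ≠ 2.8868 ✗
  (5.5, 3.5, 60°): beam 2 = 0.5774 ≠ 2.8868 ✗
  (2.5, 5.5, 165°): beam 1 = 0.5774 ≠ 1.5529 ✗
  (6.5, 1.5, 255°): beam 1 = 0.5774 ≠ 1.5529 ✗
  …
  (3.5, 1.5, 60°): r_1=1.5529, r_2=2.8868, r_3=2.5882 — all match ✓
No second candidate reproduces the full scan.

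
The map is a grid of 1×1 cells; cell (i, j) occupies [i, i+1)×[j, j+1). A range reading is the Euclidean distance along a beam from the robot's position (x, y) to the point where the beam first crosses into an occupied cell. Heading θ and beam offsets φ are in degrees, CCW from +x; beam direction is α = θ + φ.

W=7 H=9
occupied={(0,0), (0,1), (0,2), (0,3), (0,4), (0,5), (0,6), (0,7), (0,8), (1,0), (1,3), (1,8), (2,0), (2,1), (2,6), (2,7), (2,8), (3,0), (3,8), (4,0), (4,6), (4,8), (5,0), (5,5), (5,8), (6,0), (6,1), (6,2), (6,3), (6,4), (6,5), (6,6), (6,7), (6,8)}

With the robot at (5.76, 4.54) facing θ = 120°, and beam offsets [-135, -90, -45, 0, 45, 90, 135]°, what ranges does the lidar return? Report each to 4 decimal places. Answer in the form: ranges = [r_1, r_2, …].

beam 1: φ=-135°, α=345°
  d=(0.9659,-0.2588)  start (5,4)  tX=0.2485 tY=2.0864  stride 1/|dx|=1.0353 1/|dy|=3.8637
    cross x-line → (6,4), t=0.2485 (wall)
  → r_1 = 0.2485
beam 2: φ=-90°, α=30°
  d=(0.8660,0.5000)  start (5,4)  tX=0.2771 tY=0.9200  stride 1/|dx|=1.1547 1/|dy|=2.0000
    cross x-line → (6,4), t=0.2771 (wall)
  → r_2 = 0.2771
beam 3: φ=-45°, α=75°
  d=(0.2588,0.9659)  start (5,4)  tX=0.9273 tY=0.4762  stride 1/|dx|=3.8637 1/|dy|=1.0353
    cross y-line → (5,5), t=0.4762 (wall)
  → r_3 = 0.4762
beam 4: φ=0°, α=120°
  d=(-0.5000,0.8660)  start (5,4)  tX=1.5200 tY=0.5312  stride 1/|dx|=2.0000 1/|dy|=1.1547
    cross y-line → (5,5), t=0.5312 (wall)
  → r_4 = 0.5312
beam 5: φ=45°, α=165°
  d=(-0.9659,0.2588)  start (5,4)  tX=0.7868 tY=1.7773  stride 1/|dx|=1.0353 1/|dy|=3.8637
    cross x-line → (4,4), t=0.7868
    cross y-line → (4,5), t=1.7773
    cross x-line → (3,5), t=1.8221
    cross x-line → (2,5), t=2.8574
    cross x-line → (1,5), t=3.8926
    cross x-line → (0,5), t=4.9279 (wall)
  → r_5 = 4.9279
beam 6: φ=90°, α=210°
  d=(-0.8660,-0.5000)  start (5,4)  tX=0.8776 tY=1.0800  stride 1/|dx|=1.1547 1/|dy|=2.0000
    cross x-line → (4,4), t=0.8776
    cross y-line → (4,3), t=1.0800
    cross x-line → (3,3), t=2.0323
    cross y-line → (3,2), t=3.0800
    cross x-line → (2,2), t=3.1870
    cross x-line → (1,2), t=4.3417
    cross y-line → (1,1), t=5.0800
    cross x-line → (0,1), t=5.4964 (wall)
  → r_6 = 5.4964
beam 7: φ=135°, α=255°
  d=(-0.2588,-0.9659)  start (5,4)  tX=2.9364 tY=0.5590  stride 1/|dx|=3.8637 1/|dy|=1.0353
    cross y-line → (5,3), t=0.5590
    cross y-line → (5,2), t=1.5943
    cross y-line → (5,1), t=2.6296
    cross x-line → (4,1), t=2.9364
    cross y-line → (4,0), t=3.6649 (wall)
  → r_7 = 3.6649

ranges = [0.2485, 0.2771, 0.4762, 0.5312, 4.9279, 5.4964, 3.6649]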